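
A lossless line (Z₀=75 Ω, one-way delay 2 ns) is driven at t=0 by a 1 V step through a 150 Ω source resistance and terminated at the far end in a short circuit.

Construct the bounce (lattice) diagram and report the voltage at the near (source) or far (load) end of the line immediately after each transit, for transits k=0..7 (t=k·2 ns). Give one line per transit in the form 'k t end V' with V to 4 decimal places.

Γ_L=-1.000000, Γ_S=0.333333; launch V₁=1·75/225=0.333333
k=0 src: V=0.3333
k=1 load: inc=0.333333, refl=0.333333·-1.000000=-0.3333; V=0.000000+0.333333+-0.333333=0.0000
k=2 src: inc=-0.333333, refl=-0.333333·0.333333=-0.1111; V=0.333333+-0.333333+-0.111111=-0.1111
k=3 load: inc=-0.111111, refl=-0.111111·-1.000000=0.1111; V=0.000000+-0.111111+0.111111=0.0000
k=4 src: inc=0.111111, refl=0.111111·0.333333=0.0370; V=-0.111111+0.111111+0.037037=0.0370
k=5 load: inc=0.037037, refl=0.037037·-1.000000=-0.0370; V=0.000000+0.037037+-0.037037=0.0000
k=6 src: inc=-0.037037, refl=-0.037037·0.333333=-0.0123; V=0.037037+-0.037037+-0.012346=-0.0123
k=7 load: inc=-0.012346, refl=-0.012346·-1.000000=0.0123; V=0.000000+-0.012346+0.012346=0.0000

0 0 source 0.3333
1 2 load 0.0000
2 4 source -0.1111
3 6 load 0.0000
4 8 source 0.0370
5 10 load 0.0000
6 12 source -0.0123
7 14 load 0.0000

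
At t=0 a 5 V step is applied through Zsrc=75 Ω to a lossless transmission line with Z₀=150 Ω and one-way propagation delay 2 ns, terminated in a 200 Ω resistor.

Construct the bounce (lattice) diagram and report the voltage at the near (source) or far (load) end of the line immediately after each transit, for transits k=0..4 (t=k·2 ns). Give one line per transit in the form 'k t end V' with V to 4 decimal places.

Γ_L=0.142857, Γ_S=-0.333333; launch V₁=5·150/225=3.333333
k=0 src: V=3.3333
k=1 load: inc=3.333333, refl=3.333333·0.142857=0.4762; V=0.000000+3.333333+0.476190=3.8095
k=2 src: inc=0.476190, refl=0.476190·-0.333333=-0.1587; V=3.333333+0.476190+-0.158730=3.6508
k=3 load: inc=-0.158730, refl=-0.158730·0.142857=-0.0227; V=3.809524+-0.158730+-0.022676=3.6281
k=4 src: inc=-0.022676, refl=-0.022676·-0.333333=0.0076; V=3.650794+-0.022676+0.007559=3.6357

0 0 source 3.3333
1 2 load 3.8095
2 4 source 3.6508
3 6 load 3.6281
4 8 source 3.6357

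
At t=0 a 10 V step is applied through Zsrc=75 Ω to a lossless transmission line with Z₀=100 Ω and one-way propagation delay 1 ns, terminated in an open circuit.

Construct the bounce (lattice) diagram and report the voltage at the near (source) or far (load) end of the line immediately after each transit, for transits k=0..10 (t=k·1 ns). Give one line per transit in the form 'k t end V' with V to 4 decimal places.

0 0 source 5.7143
1 1 load 11.4286
2 2 source 10.6122
3 3 load 9.7959
4 4 source 9.9125
5 5 load 10.0292
6 6 source 10.0125
7 7 load 9.9958
8 8 source 9.9982
9 9 load 10.0006
10 10 source 10.0003

Γ_L=1.000000, Γ_S=-0.142857; launch V₁=10·100/175=5.714286
k=0 src: V=5.7143
k=1 load: inc=5.714286, refl=5.714286·1.000000=5.7143; V=0.000000+5.714286+5.714286=11.4286
k=2 src: inc=5.714286, refl=5.714286·-0.142857=-0.8163; V=5.714286+5.714286+-0.816327=10.6122
k=3 load: inc=-0.816327, refl=-0.816327·1.000000=-0.8163; V=11.428571+-0.816327+-0.816327=9.7959
k=4 src: inc=-0.816327, refl=-0.816327·-0.142857=0.1166; V=10.612245+-0.816327+0.116618=9.9125
k=5 load: inc=0.116618, refl=0.116618·1.000000=0.1166; V=9.795918+0.116618+0.116618=10.0292
k=6 src: inc=0.116618, refl=0.116618·-0.142857=-0.0167; V=9.912536+0.116618+-0.016660=10.0125
k=7 load: inc=-0.016660, refl=-0.016660·1.000000=-0.0167; V=10.029155+-0.016660+-0.016660=9.9958
k=8 src: inc=-0.016660, refl=-0.016660·-0.142857=0.0024; V=10.012495+-0.016660+0.002380=9.9982
k=9 load: inc=0.002380, refl=0.002380·1.000000=0.0024; V=9.995835+0.002380+0.002380=10.0006
k=10 src: inc=0.002380, refl=0.002380·-0.142857=-0.0003; V=9.998215+0.002380+-0.000340=10.0003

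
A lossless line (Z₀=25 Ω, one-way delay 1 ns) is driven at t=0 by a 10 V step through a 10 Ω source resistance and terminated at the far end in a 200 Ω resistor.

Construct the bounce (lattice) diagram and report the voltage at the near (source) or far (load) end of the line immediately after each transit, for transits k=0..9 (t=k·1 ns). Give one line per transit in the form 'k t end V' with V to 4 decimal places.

0 0 source 7.1429
1 1 load 12.6984
2 2 source 10.3175
3 3 load 8.4656
4 4 source 9.2593
5 5 load 9.8765
6 6 source 9.6120
7 7 load 9.4062
8 8 source 9.4944
9 9 load 9.5630

Γ_L=0.777778, Γ_S=-0.428571; launch V₁=10·25/35=7.142857
k=0 src: V=7.1429
k=1 load: inc=7.142857, refl=7.142857·0.777778=5.5556; V=0.000000+7.142857+5.555556=12.6984
k=2 src: inc=5.555556, refl=5.555556·-0.428571=-2.3810; V=7.142857+5.555556+-2.380952=10.3175
k=3 load: inc=-2.380952, refl=-2.380952·0.777778=-1.8519; V=12.698413+-2.380952+-1.851852=8.4656
k=4 src: inc=-1.851852, refl=-1.851852·-0.428571=0.7937; V=10.317460+-1.851852+0.793651=9.2593
k=5 load: inc=0.793651, refl=0.793651·0.777778=0.6173; V=8.465608+0.793651+0.617284=9.8765
k=6 src: inc=0.617284, refl=0.617284·-0.428571=-0.2646; V=9.259259+0.617284+-0.264550=9.6120
k=7 load: inc=-0.264550, refl=-0.264550·0.777778=-0.2058; V=9.876543+-0.264550+-0.205761=9.4062
k=8 src: inc=-0.205761, refl=-0.205761·-0.428571=0.0882; V=9.611993+-0.205761+0.088183=9.4944
k=9 load: inc=0.088183, refl=0.088183·0.777778=0.0686; V=9.406232+0.088183+0.068587=9.5630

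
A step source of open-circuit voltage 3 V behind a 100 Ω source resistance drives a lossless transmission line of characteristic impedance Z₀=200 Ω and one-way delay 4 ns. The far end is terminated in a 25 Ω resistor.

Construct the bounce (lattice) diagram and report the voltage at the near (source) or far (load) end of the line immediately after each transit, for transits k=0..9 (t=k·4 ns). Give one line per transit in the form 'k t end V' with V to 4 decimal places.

Γ_L=-0.777778, Γ_S=-0.333333; launch V₁=3·200/300=2.000000
k=0 src: V=2.0000
k=1 load: inc=2.000000, refl=2.000000·-0.777778=-1.5556; V=0.000000+2.000000+-1.555556=0.4444
k=2 src: inc=-1.555556, refl=-1.555556·-0.333333=0.5185; V=2.000000+-1.555556+0.518519=0.9630
k=3 load: inc=0.518519, refl=0.518519·-0.777778=-0.4033; V=0.444444+0.518519+-0.403292=0.5597
k=4 src: inc=-0.403292, refl=-0.403292·-0.333333=0.1344; V=0.962963+-0.403292+0.134431=0.6941
k=5 load: inc=0.134431, refl=0.134431·-0.777778=-0.1046; V=0.559671+0.134431+-0.104557=0.5895
k=6 src: inc=-0.104557, refl=-0.104557·-0.333333=0.0349; V=0.694102+-0.104557+0.034852=0.6244
k=7 load: inc=0.034852, refl=0.034852·-0.777778=-0.0271; V=0.589544+0.034852+-0.027107=0.5973
k=8 src: inc=-0.027107, refl=-0.027107·-0.333333=0.0090; V=0.624397+-0.027107+0.009036=0.6063
k=9 load: inc=0.009036, refl=0.009036·-0.777778=-0.0070; V=0.597289+0.009036+-0.007028=0.5993

0 0 source 2.0000
1 4 load 0.4444
2 8 source 0.9630
3 12 load 0.5597
4 16 source 0.6941
5 20 load 0.5895
6 24 source 0.6244
7 28 load 0.5973
8 32 source 0.6063
9 36 load 0.5993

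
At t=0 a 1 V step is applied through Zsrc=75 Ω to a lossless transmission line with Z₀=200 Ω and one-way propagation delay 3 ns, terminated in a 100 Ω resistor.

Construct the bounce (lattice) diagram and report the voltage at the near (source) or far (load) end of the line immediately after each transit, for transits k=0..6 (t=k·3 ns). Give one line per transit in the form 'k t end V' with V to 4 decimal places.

0 0 source 0.7273
1 3 load 0.4848
2 6 source 0.5950
3 9 load 0.5583
4 12 source 0.5750
5 15 load 0.5694
6 18 source 0.5720

Γ_L=-0.333333, Γ_S=-0.454545; launch V₁=1·200/275=0.727273
k=0 src: V=0.7273
k=1 load: inc=0.727273, refl=0.727273·-0.333333=-0.2424; V=0.000000+0.727273+-0.242424=0.4848
k=2 src: inc=-0.242424, refl=-0.242424·-0.454545=0.1102; V=0.727273+-0.242424+0.110193=0.5950
k=3 load: inc=0.110193, refl=0.110193·-0.333333=-0.0367; V=0.484848+0.110193+-0.036731=0.5583
k=4 src: inc=-0.036731, refl=-0.036731·-0.454545=0.0167; V=0.595041+-0.036731+0.016696=0.5750
k=5 load: inc=0.016696, refl=0.016696·-0.333333=-0.0056; V=0.558310+0.016696+-0.005565=0.5694
k=6 src: inc=-0.005565, refl=-0.005565·-0.454545=0.0025; V=0.575006+-0.005565+0.002530=0.5720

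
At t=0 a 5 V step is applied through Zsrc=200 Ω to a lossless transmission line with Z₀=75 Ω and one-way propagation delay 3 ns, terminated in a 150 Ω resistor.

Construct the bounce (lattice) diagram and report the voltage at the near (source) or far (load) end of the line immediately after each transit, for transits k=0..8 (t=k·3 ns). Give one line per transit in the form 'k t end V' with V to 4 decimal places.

0 0 source 1.3636
1 3 load 1.8182
2 6 source 2.0248
3 9 load 2.0937
4 12 source 2.1250
5 15 load 2.1354
6 18 source 2.1401
7 21 load 2.1417
8 24 source 2.1424

Γ_L=0.333333, Γ_S=0.454545; launch V₁=5·75/275=1.363636
k=0 src: V=1.3636
k=1 load: inc=1.363636, refl=1.363636·0.333333=0.4545; V=0.000000+1.363636+0.454545=1.8182
k=2 src: inc=0.454545, refl=0.454545·0.454545=0.2066; V=1.363636+0.454545+0.206612=2.0248
k=3 load: inc=0.206612, refl=0.206612·0.333333=0.0689; V=1.818182+0.206612+0.068871=2.0937
k=4 src: inc=0.068871, refl=0.068871·0.454545=0.0313; V=2.024793+0.068871+0.031305=2.1250
k=5 load: inc=0.031305, refl=0.031305·0.333333=0.0104; V=2.093664+0.031305+0.010435=2.1354
k=6 src: inc=0.010435, refl=0.010435·0.454545=0.0047; V=2.124969+0.010435+0.004743=2.1401
k=7 load: inc=0.004743, refl=0.004743·0.333333=0.0016; V=2.135404+0.004743+0.001581=2.1417
k=8 src: inc=0.001581, refl=0.001581·0.454545=0.0007; V=2.140147+0.001581+0.000719=2.1424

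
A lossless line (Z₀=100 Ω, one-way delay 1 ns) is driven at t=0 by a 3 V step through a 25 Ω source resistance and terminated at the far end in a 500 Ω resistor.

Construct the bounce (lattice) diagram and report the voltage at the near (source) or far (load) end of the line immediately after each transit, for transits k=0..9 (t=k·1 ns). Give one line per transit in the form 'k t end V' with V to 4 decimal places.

Γ_L=0.666667, Γ_S=-0.600000; launch V₁=3·100/125=2.400000
k=0 src: V=2.4000
k=1 load: inc=2.400000, refl=2.400000·0.666667=1.6000; V=0.000000+2.400000+1.600000=4.0000
k=2 src: inc=1.600000, refl=1.600000·-0.600000=-0.9600; V=2.400000+1.600000+-0.960000=3.0400
k=3 load: inc=-0.960000, refl=-0.960000·0.666667=-0.6400; V=4.000000+-0.960000+-0.640000=2.4000
k=4 src: inc=-0.640000, refl=-0.640000·-0.600000=0.3840; V=3.040000+-0.640000+0.384000=2.7840
k=5 load: inc=0.384000, refl=0.384000·0.666667=0.2560; V=2.400000+0.384000+0.256000=3.0400
k=6 src: inc=0.256000, refl=0.256000·-0.600000=-0.1536; V=2.784000+0.256000+-0.153600=2.8864
k=7 load: inc=-0.153600, refl=-0.153600·0.666667=-0.1024; V=3.040000+-0.153600+-0.102400=2.7840
k=8 src: inc=-0.102400, refl=-0.102400·-0.600000=0.0614; V=2.886400+-0.102400+0.061440=2.8454
k=9 load: inc=0.061440, refl=0.061440·0.666667=0.0410; V=2.784000+0.061440+0.040960=2.8864

0 0 source 2.4000
1 1 load 4.0000
2 2 source 3.0400
3 3 load 2.4000
4 4 source 2.7840
5 5 load 3.0400
6 6 source 2.8864
7 7 load 2.7840
8 8 source 2.8454
9 9 load 2.8864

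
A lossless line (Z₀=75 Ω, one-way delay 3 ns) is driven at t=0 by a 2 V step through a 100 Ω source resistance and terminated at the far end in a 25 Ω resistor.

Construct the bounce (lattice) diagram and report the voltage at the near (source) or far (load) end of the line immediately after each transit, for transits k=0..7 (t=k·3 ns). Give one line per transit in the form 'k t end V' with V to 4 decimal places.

Γ_L=-0.500000, Γ_S=0.142857; launch V₁=2·75/175=0.857143
k=0 src: V=0.8571
k=1 load: inc=0.857143, refl=0.857143·-0.500000=-0.4286; V=0.000000+0.857143+-0.428571=0.4286
k=2 src: inc=-0.428571, refl=-0.428571·0.142857=-0.0612; V=0.857143+-0.428571+-0.061224=0.3673
k=3 load: inc=-0.061224, refl=-0.061224·-0.500000=0.0306; V=0.428571+-0.061224+0.030612=0.3980
k=4 src: inc=0.030612, refl=0.030612·0.142857=0.0044; V=0.367347+0.030612+0.004373=0.4023
k=5 load: inc=0.004373, refl=0.004373·-0.500000=-0.0022; V=0.397959+0.004373+-0.002187=0.4001
k=6 src: inc=-0.002187, refl=-0.002187·0.142857=-0.0003; V=0.402332+-0.002187+-0.000312=0.3998
k=7 load: inc=-0.000312, refl=-0.000312·-0.500000=0.0002; V=0.400146+-0.000312+0.000156=0.4000

0 0 source 0.8571
1 3 load 0.4286
2 6 source 0.3673
3 9 load 0.3980
4 12 source 0.4023
5 15 load 0.4001
6 18 source 0.3998
7 21 load 0.4000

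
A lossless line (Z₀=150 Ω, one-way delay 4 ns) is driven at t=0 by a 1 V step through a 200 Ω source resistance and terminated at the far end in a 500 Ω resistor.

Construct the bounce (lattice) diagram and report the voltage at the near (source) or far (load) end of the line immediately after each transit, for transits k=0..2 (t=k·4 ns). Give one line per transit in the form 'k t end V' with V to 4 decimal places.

Γ_L=0.538462, Γ_S=0.142857; launch V₁=1·150/350=0.428571
k=0 src: V=0.4286
k=1 load: inc=0.428571, refl=0.428571·0.538462=0.2308; V=0.000000+0.428571+0.230769=0.6593
k=2 src: inc=0.230769, refl=0.230769·0.142857=0.0330; V=0.428571+0.230769+0.032967=0.6923

0 0 source 0.4286
1 4 load 0.6593
2 8 source 0.6923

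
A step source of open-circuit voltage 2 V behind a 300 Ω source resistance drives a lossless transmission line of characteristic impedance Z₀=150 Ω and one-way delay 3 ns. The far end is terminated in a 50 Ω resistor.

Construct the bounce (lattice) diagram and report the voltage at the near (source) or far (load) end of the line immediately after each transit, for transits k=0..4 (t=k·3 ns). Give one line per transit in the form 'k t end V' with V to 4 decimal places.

Γ_L=-0.500000, Γ_S=0.333333; launch V₁=2·150/450=0.666667
k=0 src: V=0.6667
k=1 load: inc=0.666667, refl=0.666667·-0.500000=-0.3333; V=0.000000+0.666667+-0.333333=0.3333
k=2 src: inc=-0.333333, refl=-0.333333·0.333333=-0.1111; V=0.666667+-0.333333+-0.111111=0.2222
k=3 load: inc=-0.111111, refl=-0.111111·-0.500000=0.0556; V=0.333333+-0.111111+0.055556=0.2778
k=4 src: inc=0.055556, refl=0.055556·0.333333=0.0185; V=0.222222+0.055556+0.018519=0.2963

0 0 source 0.6667
1 3 load 0.3333
2 6 source 0.2222
3 9 load 0.2778
4 12 source 0.2963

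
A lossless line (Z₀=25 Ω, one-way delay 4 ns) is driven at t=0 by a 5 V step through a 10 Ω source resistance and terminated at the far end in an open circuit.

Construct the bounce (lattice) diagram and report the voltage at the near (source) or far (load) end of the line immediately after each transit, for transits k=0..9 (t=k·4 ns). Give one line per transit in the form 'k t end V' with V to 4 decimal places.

Γ_L=1.000000, Γ_S=-0.428571; launch V₁=5·25/35=3.571429
k=0 src: V=3.5714
k=1 load: inc=3.571429, refl=3.571429·1.000000=3.5714; V=0.000000+3.571429+3.571429=7.1429
k=2 src: inc=3.571429, refl=3.571429·-0.428571=-1.5306; V=3.571429+3.571429+-1.530612=5.6122
k=3 load: inc=-1.530612, refl=-1.530612·1.000000=-1.5306; V=7.142857+-1.530612+-1.530612=4.0816
k=4 src: inc=-1.530612, refl=-1.530612·-0.428571=0.6560; V=5.612245+-1.530612+0.655977=4.7376
k=5 load: inc=0.655977, refl=0.655977·1.000000=0.6560; V=4.081633+0.655977+0.655977=5.3936
k=6 src: inc=0.655977, refl=0.655977·-0.428571=-0.2811; V=4.737609+0.655977+-0.281133=5.1125
k=7 load: inc=-0.281133, refl=-0.281133·1.000000=-0.2811; V=5.393586+-0.281133+-0.281133=4.8313
k=8 src: inc=-0.281133, refl=-0.281133·-0.428571=0.1205; V=5.112453+-0.281133+0.120486=4.9518
k=9 load: inc=0.120486, refl=0.120486·1.000000=0.1205; V=4.831320+0.120486+0.120486=5.0723

0 0 source 3.5714
1 4 load 7.1429
2 8 source 5.6122
3 12 load 4.0816
4 16 source 4.7376
5 20 load 5.3936
6 24 source 5.1125
7 28 load 4.8313
8 32 source 4.9518
9 36 load 5.0723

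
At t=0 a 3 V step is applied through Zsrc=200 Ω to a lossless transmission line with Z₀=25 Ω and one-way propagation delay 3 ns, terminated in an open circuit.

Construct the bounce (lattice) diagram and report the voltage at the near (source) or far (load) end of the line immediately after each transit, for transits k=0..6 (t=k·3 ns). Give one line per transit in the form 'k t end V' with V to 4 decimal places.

Γ_L=1.000000, Γ_S=0.777778; launch V₁=3·25/225=0.333333
k=0 src: V=0.3333
k=1 load: inc=0.333333, refl=0.333333·1.000000=0.3333; V=0.000000+0.333333+0.333333=0.6667
k=2 src: inc=0.333333, refl=0.333333·0.777778=0.2593; V=0.333333+0.333333+0.259259=0.9259
k=3 load: inc=0.259259, refl=0.259259·1.000000=0.2593; V=0.666667+0.259259+0.259259=1.1852
k=4 src: inc=0.259259, refl=0.259259·0.777778=0.2016; V=0.925926+0.259259+0.201646=1.3868
k=5 load: inc=0.201646, refl=0.201646·1.000000=0.2016; V=1.185185+0.201646+0.201646=1.5885
k=6 src: inc=0.201646, refl=0.201646·0.777778=0.1568; V=1.386831+0.201646+0.156836=1.7453

0 0 source 0.3333
1 3 load 0.6667
2 6 source 0.9259
3 9 load 1.1852
4 12 source 1.3868
5 15 load 1.5885
6 18 source 1.7453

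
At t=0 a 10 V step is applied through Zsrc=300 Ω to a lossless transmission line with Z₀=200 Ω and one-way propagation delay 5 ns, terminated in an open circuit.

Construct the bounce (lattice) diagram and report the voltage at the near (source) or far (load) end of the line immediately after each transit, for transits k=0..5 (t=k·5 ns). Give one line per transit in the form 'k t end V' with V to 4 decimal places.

Γ_L=1.000000, Γ_S=0.200000; launch V₁=10·200/500=4.000000
k=0 src: V=4.0000
k=1 load: inc=4.000000, refl=4.000000·1.000000=4.0000; V=0.000000+4.000000+4.000000=8.0000
k=2 src: inc=4.000000, refl=4.000000·0.200000=0.8000; V=4.000000+4.000000+0.800000=8.8000
k=3 load: inc=0.800000, refl=0.800000·1.000000=0.8000; V=8.000000+0.800000+0.800000=9.6000
k=4 src: inc=0.800000, refl=0.800000·0.200000=0.1600; V=8.800000+0.800000+0.160000=9.7600
k=5 load: inc=0.160000, refl=0.160000·1.000000=0.1600; V=9.600000+0.160000+0.160000=9.9200

0 0 source 4.0000
1 5 load 8.0000
2 10 source 8.8000
3 15 load 9.6000
4 20 source 9.7600
5 25 load 9.9200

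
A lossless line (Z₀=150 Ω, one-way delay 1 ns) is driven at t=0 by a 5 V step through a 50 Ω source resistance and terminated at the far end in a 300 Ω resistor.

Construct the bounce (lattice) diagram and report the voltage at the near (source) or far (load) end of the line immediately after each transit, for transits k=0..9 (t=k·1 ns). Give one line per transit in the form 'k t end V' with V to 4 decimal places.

Γ_L=0.333333, Γ_S=-0.500000; launch V₁=5·150/200=3.750000
k=0 src: V=3.7500
k=1 load: inc=3.750000, refl=3.750000·0.333333=1.2500; V=0.000000+3.750000+1.250000=5.0000
k=2 src: inc=1.250000, refl=1.250000·-0.500000=-0.6250; V=3.750000+1.250000+-0.625000=4.3750
k=3 load: inc=-0.625000, refl=-0.625000·0.333333=-0.2083; V=5.000000+-0.625000+-0.208333=4.1667
k=4 src: inc=-0.208333, refl=-0.208333·-0.500000=0.1042; V=4.375000+-0.208333+0.104167=4.2708
k=5 load: inc=0.104167, refl=0.104167·0.333333=0.0347; V=4.166667+0.104167+0.034722=4.3056
k=6 src: inc=0.034722, refl=0.034722·-0.500000=-0.0174; V=4.270833+0.034722+-0.017361=4.2882
k=7 load: inc=-0.017361, refl=-0.017361·0.333333=-0.0058; V=4.305556+-0.017361+-0.005787=4.2824
k=8 src: inc=-0.005787, refl=-0.005787·-0.500000=0.0029; V=4.288194+-0.005787+0.002894=4.2853
k=9 load: inc=0.002894, refl=0.002894·0.333333=0.0010; V=4.282407+0.002894+0.000965=4.2863

0 0 source 3.7500
1 1 load 5.0000
2 2 source 4.3750
3 3 load 4.1667
4 4 source 4.2708
5 5 load 4.3056
6 6 source 4.2882
7 7 load 4.2824
8 8 source 4.2853
9 9 load 4.2863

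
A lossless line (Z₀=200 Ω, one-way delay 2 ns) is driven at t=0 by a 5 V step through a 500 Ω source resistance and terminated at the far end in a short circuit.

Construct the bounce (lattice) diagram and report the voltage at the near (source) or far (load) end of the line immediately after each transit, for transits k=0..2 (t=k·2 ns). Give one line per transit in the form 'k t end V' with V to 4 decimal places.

Γ_L=-1.000000, Γ_S=0.428571; launch V₁=5·200/700=1.428571
k=0 src: V=1.4286
k=1 load: inc=1.428571, refl=1.428571·-1.000000=-1.4286; V=0.000000+1.428571+-1.428571=0.0000
k=2 src: inc=-1.428571, refl=-1.428571·0.428571=-0.6122; V=1.428571+-1.428571+-0.612245=-0.6122

0 0 source 1.4286
1 2 load 0.0000
2 4 source -0.6122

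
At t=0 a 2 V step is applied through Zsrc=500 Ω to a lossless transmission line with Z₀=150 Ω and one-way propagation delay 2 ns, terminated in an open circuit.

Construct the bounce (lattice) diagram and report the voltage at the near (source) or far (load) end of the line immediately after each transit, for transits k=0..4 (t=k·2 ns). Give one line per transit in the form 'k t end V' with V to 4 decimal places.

0 0 source 0.4615
1 2 load 0.9231
2 4 source 1.1716
3 6 load 1.4201
4 8 source 1.5539

Γ_L=1.000000, Γ_S=0.538462; launch V₁=2·150/650=0.461538
k=0 src: V=0.4615
k=1 load: inc=0.461538, refl=0.461538·1.000000=0.4615; V=0.000000+0.461538+0.461538=0.9231
k=2 src: inc=0.461538, refl=0.461538·0.538462=0.2485; V=0.461538+0.461538+0.248521=1.1716
k=3 load: inc=0.248521, refl=0.248521·1.000000=0.2485; V=0.923077+0.248521+0.248521=1.4201
k=4 src: inc=0.248521, refl=0.248521·0.538462=0.1338; V=1.171598+0.248521+0.133819=1.5539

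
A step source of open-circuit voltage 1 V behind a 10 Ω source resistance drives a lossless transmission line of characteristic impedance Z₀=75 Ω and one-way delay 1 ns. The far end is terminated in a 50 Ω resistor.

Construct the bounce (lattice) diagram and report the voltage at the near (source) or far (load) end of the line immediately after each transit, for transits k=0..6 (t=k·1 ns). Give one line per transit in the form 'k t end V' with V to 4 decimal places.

0 0 source 0.8824
1 1 load 0.7059
2 2 source 0.8408
3 3 load 0.8138
4 4 source 0.8345
5 5 load 0.8304
6 6 source 0.8335

Γ_L=-0.200000, Γ_S=-0.764706; launch V₁=1·75/85=0.882353
k=0 src: V=0.8824
k=1 load: inc=0.882353, refl=0.882353·-0.200000=-0.1765; V=0.000000+0.882353+-0.176471=0.7059
k=2 src: inc=-0.176471, refl=-0.176471·-0.764706=0.1349; V=0.882353+-0.176471+0.134948=0.8408
k=3 load: inc=0.134948, refl=0.134948·-0.200000=-0.0270; V=0.705882+0.134948+-0.026990=0.8138
k=4 src: inc=-0.026990, refl=-0.026990·-0.764706=0.0206; V=0.840830+-0.026990+0.020639=0.8345
k=5 load: inc=0.020639, refl=0.020639·-0.200000=-0.0041; V=0.813841+0.020639+-0.004128=0.8304
k=6 src: inc=-0.004128, refl=-0.004128·-0.764706=0.0032; V=0.834480+-0.004128+0.003157=0.8335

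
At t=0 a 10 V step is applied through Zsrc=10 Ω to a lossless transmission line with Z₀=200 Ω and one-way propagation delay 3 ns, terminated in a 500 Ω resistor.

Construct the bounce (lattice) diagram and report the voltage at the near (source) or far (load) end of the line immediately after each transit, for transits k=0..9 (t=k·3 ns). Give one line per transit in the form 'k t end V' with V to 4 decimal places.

0 0 source 9.5238
1 3 load 13.6054
2 6 source 9.9125
3 9 load 8.3299
4 12 source 9.7618
5 15 load 10.3755
6 18 source 9.8203
7 21 load 9.5823
8 24 source 9.7976
9 27 load 9.8899

Γ_L=0.428571, Γ_S=-0.904762; launch V₁=10·200/210=9.523810
k=0 src: V=9.5238
k=1 load: inc=9.523810, refl=9.523810·0.428571=4.0816; V=0.000000+9.523810+4.081633=13.6054
k=2 src: inc=4.081633, refl=4.081633·-0.904762=-3.6929; V=9.523810+4.081633+-3.692906=9.9125
k=3 load: inc=-3.692906, refl=-3.692906·0.428571=-1.5827; V=13.605442+-3.692906+-1.582674=8.3299
k=4 src: inc=-1.582674, refl=-1.582674·-0.904762=1.4319; V=9.912536+-1.582674+1.431943=9.7618
k=5 load: inc=1.431943, refl=1.431943·0.428571=0.6137; V=8.329863+1.431943+0.613690=10.3755
k=6 src: inc=0.613690, refl=0.613690·-0.904762=-0.5552; V=9.761806+0.613690+-0.555243=9.8203
k=7 load: inc=-0.555243, refl=-0.555243·0.428571=-0.2380; V=10.375495+-0.555243+-0.237961=9.5823
k=8 src: inc=-0.237961, refl=-0.237961·-0.904762=0.2153; V=9.820252+-0.237961+0.215298=9.7976
k=9 load: inc=0.215298, refl=0.215298·0.428571=0.0923; V=9.582291+0.215298+0.092271=9.8899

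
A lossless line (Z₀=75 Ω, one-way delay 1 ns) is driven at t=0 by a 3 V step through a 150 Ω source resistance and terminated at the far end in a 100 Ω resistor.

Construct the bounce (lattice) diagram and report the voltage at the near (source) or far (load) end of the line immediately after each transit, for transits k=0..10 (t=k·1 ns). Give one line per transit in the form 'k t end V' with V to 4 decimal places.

Γ_L=0.142857, Γ_S=0.333333; launch V₁=3·75/225=1.000000
k=0 src: V=1.0000
k=1 load: inc=1.000000, refl=1.000000·0.142857=0.1429; V=0.000000+1.000000+0.142857=1.1429
k=2 src: inc=0.142857, refl=0.142857·0.333333=0.0476; V=1.000000+0.142857+0.047619=1.1905
k=3 load: inc=0.047619, refl=0.047619·0.142857=0.0068; V=1.142857+0.047619+0.006803=1.1973
k=4 src: inc=0.006803, refl=0.006803·0.333333=0.0023; V=1.190476+0.006803+0.002268=1.1995
k=5 load: inc=0.002268, refl=0.002268·0.142857=0.0003; V=1.197279+0.002268+0.000324=1.1999
k=6 src: inc=0.000324, refl=0.000324·0.333333=0.0001; V=1.199546+0.000324+0.000108=1.2000
k=7 load: inc=0.000108, refl=0.000108·0.142857=0.0000; V=1.199870+0.000108+0.000015=1.2000
k=8 src: inc=0.000015, refl=0.000015·0.333333=0.0000; V=1.199978+0.000015+0.000005=1.2000
k=9 load: inc=0.000005, refl=0.000005·0.142857=0.0000; V=1.199994+0.000005+0.000001=1.2000
k=10 src: inc=0.000001, refl=0.000001·0.333333=0.0000; V=1.199999+0.000001+0.000000=1.2000

0 0 source 1.0000
1 1 load 1.1429
2 2 source 1.1905
3 3 load 1.1973
4 4 source 1.1995
5 5 load 1.1999
6 6 source 1.2000
7 7 load 1.2000
8 8 source 1.2000
9 9 load 1.2000
10 10 source 1.2000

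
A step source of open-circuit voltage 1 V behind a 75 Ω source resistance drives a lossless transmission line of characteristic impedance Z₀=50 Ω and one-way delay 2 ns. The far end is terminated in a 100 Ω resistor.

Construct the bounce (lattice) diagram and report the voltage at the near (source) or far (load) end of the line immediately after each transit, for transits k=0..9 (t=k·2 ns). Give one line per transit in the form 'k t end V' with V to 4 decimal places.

0 0 source 0.4000
1 2 load 0.5333
2 4 source 0.5600
3 6 load 0.5689
4 8 source 0.5707
5 10 load 0.5713
6 12 source 0.5714
7 14 load 0.5714
8 16 source 0.5714
9 18 load 0.5714

Γ_L=0.333333, Γ_S=0.200000; launch V₁=1·50/125=0.400000
k=0 src: V=0.4000
k=1 load: inc=0.400000, refl=0.400000·0.333333=0.1333; V=0.000000+0.400000+0.133333=0.5333
k=2 src: inc=0.133333, refl=0.133333·0.200000=0.0267; V=0.400000+0.133333+0.026667=0.5600
k=3 load: inc=0.026667, refl=0.026667·0.333333=0.0089; V=0.533333+0.026667+0.008889=0.5689
k=4 src: inc=0.008889, refl=0.008889·0.200000=0.0018; V=0.560000+0.008889+0.001778=0.5707
k=5 load: inc=0.001778, refl=0.001778·0.333333=0.0006; V=0.568889+0.001778+0.000593=0.5713
k=6 src: inc=0.000593, refl=0.000593·0.200000=0.0001; V=0.570667+0.000593+0.000119=0.5714
k=7 load: inc=0.000119, refl=0.000119·0.333333=0.0000; V=0.571259+0.000119+0.000040=0.5714
k=8 src: inc=0.000040, refl=0.000040·0.200000=0.0000; V=0.571378+0.000040+0.000008=0.5714
k=9 load: inc=0.000008, refl=0.000008·0.333333=0.0000; V=0.571417+0.000008+0.000003=0.5714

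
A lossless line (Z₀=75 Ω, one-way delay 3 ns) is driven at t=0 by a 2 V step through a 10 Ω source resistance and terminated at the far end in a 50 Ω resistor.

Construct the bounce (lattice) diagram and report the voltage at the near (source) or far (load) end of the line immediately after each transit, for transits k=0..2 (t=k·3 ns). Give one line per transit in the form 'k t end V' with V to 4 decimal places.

0 0 source 1.7647
1 3 load 1.4118
2 6 source 1.6817

Γ_L=-0.200000, Γ_S=-0.764706; launch V₁=2·75/85=1.764706
k=0 src: V=1.7647
k=1 load: inc=1.764706, refl=1.764706·-0.200000=-0.3529; V=0.000000+1.764706+-0.352941=1.4118
k=2 src: inc=-0.352941, refl=-0.352941·-0.764706=0.2699; V=1.764706+-0.352941+0.269896=1.6817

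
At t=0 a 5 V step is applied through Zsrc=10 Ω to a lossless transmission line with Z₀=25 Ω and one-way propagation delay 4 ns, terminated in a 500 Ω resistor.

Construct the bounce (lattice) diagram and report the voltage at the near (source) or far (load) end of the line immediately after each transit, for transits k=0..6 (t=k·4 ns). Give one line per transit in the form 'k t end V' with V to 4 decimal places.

Γ_L=0.904762, Γ_S=-0.428571; launch V₁=5·25/35=3.571429
k=0 src: V=3.5714
k=1 load: inc=3.571429, refl=3.571429·0.904762=3.2313; V=0.000000+3.571429+3.231293=6.8027
k=2 src: inc=3.231293, refl=3.231293·-0.428571=-1.3848; V=3.571429+3.231293+-1.384840=5.4179
k=3 load: inc=-1.384840, refl=-1.384840·0.904762=-1.2530; V=6.802721+-1.384840+-1.252950=4.1649
k=4 src: inc=-1.252950, refl=-1.252950·-0.428571=0.5370; V=5.417881+-1.252950+0.536979=4.7019
k=5 load: inc=0.536979, refl=0.536979·0.904762=0.4858; V=4.164931+0.536979+0.485838=5.1877
k=6 src: inc=0.485838, refl=0.485838·-0.428571=-0.2082; V=4.701910+0.485838+-0.208216=4.9795

0 0 source 3.5714
1 4 load 6.8027
2 8 source 5.4179
3 12 load 4.1649
4 16 source 4.7019
5 20 load 5.1877
6 24 source 4.9795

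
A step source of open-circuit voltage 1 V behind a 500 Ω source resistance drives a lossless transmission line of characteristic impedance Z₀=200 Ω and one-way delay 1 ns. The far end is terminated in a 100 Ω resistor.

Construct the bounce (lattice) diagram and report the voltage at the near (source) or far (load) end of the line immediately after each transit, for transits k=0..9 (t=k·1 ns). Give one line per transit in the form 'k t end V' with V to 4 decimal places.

0 0 source 0.2857
1 1 load 0.1905
2 2 source 0.1497
3 3 load 0.1633
4 4 source 0.1691
5 5 load 0.1672
6 6 source 0.1663
7 7 load 0.1666
8 8 source 0.1667
9 9 load 0.1667

Γ_L=-0.333333, Γ_S=0.428571; launch V₁=1·200/700=0.285714
k=0 src: V=0.2857
k=1 load: inc=0.285714, refl=0.285714·-0.333333=-0.0952; V=0.000000+0.285714+-0.095238=0.1905
k=2 src: inc=-0.095238, refl=-0.095238·0.428571=-0.0408; V=0.285714+-0.095238+-0.040816=0.1497
k=3 load: inc=-0.040816, refl=-0.040816·-0.333333=0.0136; V=0.190476+-0.040816+0.013605=0.1633
k=4 src: inc=0.013605, refl=0.013605·0.428571=0.0058; V=0.149660+0.013605+0.005831=0.1691
k=5 load: inc=0.005831, refl=0.005831·-0.333333=-0.0019; V=0.163265+0.005831+-0.001944=0.1672
k=6 src: inc=-0.001944, refl=-0.001944·0.428571=-0.0008; V=0.169096+-0.001944+-0.000833=0.1663
k=7 load: inc=-0.000833, refl=-0.000833·-0.333333=0.0003; V=0.167153+-0.000833+0.000278=0.1666
k=8 src: inc=0.000278, refl=0.000278·0.428571=0.0001; V=0.166320+0.000278+0.000119=0.1667
k=9 load: inc=0.000119, refl=0.000119·-0.333333=-0.0000; V=0.166597+0.000119+-0.000040=0.1667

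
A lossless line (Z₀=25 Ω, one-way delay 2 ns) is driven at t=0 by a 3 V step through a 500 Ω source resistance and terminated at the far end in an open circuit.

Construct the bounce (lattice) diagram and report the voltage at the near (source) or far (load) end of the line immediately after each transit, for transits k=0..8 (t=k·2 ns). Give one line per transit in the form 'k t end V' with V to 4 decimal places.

0 0 source 0.1429
1 2 load 0.2857
2 4 source 0.4150
3 6 load 0.5442
4 8 source 0.6612
5 10 load 0.7781
6 12 source 0.8839
7 14 load 0.9897
8 16 source 1.0854

Γ_L=1.000000, Γ_S=0.904762; launch V₁=3·25/525=0.142857
k=0 src: V=0.1429
k=1 load: inc=0.142857, refl=0.142857·1.000000=0.1429; V=0.000000+0.142857+0.142857=0.2857
k=2 src: inc=0.142857, refl=0.142857·0.904762=0.1293; V=0.142857+0.142857+0.129252=0.4150
k=3 load: inc=0.129252, refl=0.129252·1.000000=0.1293; V=0.285714+0.129252+0.129252=0.5442
k=4 src: inc=0.129252, refl=0.129252·0.904762=0.1169; V=0.414966+0.129252+0.116942=0.6612
k=5 load: inc=0.116942, refl=0.116942·1.000000=0.1169; V=0.544218+0.116942+0.116942=0.7781
k=6 src: inc=0.116942, refl=0.116942·0.904762=0.1058; V=0.661160+0.116942+0.105805=0.8839
k=7 load: inc=0.105805, refl=0.105805·1.000000=0.1058; V=0.778102+0.105805+0.105805=0.9897
k=8 src: inc=0.105805, refl=0.105805·0.904762=0.0957; V=0.883906+0.105805+0.095728=1.0854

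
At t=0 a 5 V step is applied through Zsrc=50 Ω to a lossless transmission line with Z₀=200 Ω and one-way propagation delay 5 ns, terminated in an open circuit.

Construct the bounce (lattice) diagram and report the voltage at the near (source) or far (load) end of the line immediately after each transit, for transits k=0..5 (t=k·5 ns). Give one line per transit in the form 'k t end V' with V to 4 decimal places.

0 0 source 4.0000
1 5 load 8.0000
2 10 source 5.6000
3 15 load 3.2000
4 20 source 4.6400
5 25 load 6.0800

Γ_L=1.000000, Γ_S=-0.600000; launch V₁=5·200/250=4.000000
k=0 src: V=4.0000
k=1 load: inc=4.000000, refl=4.000000·1.000000=4.0000; V=0.000000+4.000000+4.000000=8.0000
k=2 src: inc=4.000000, refl=4.000000·-0.600000=-2.4000; V=4.000000+4.000000+-2.400000=5.6000
k=3 load: inc=-2.400000, refl=-2.400000·1.000000=-2.4000; V=8.000000+-2.400000+-2.400000=3.2000
k=4 src: inc=-2.400000, refl=-2.400000·-0.600000=1.4400; V=5.600000+-2.400000+1.440000=4.6400
k=5 load: inc=1.440000, refl=1.440000·1.000000=1.4400; V=3.200000+1.440000+1.440000=6.0800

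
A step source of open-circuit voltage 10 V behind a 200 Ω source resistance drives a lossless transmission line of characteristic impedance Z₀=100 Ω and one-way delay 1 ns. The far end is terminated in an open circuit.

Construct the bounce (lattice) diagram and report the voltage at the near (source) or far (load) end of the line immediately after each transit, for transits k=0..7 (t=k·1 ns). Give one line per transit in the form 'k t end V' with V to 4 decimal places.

Γ_L=1.000000, Γ_S=0.333333; launch V₁=10·100/300=3.333333
k=0 src: V=3.3333
k=1 load: inc=3.333333, refl=3.333333·1.000000=3.3333; V=0.000000+3.333333+3.333333=6.6667
k=2 src: inc=3.333333, refl=3.333333·0.333333=1.1111; V=3.333333+3.333333+1.111111=7.7778
k=3 load: inc=1.111111, refl=1.111111·1.000000=1.1111; V=6.666667+1.111111+1.111111=8.8889
k=4 src: inc=1.111111, refl=1.111111·0.333333=0.3704; V=7.777778+1.111111+0.370370=9.2593
k=5 load: inc=0.370370, refl=0.370370·1.000000=0.3704; V=8.888889+0.370370+0.370370=9.6296
k=6 src: inc=0.370370, refl=0.370370·0.333333=0.1235; V=9.259259+0.370370+0.123457=9.7531
k=7 load: inc=0.123457, refl=0.123457·1.000000=0.1235; V=9.629630+0.123457+0.123457=9.8765

0 0 source 3.3333
1 1 load 6.6667
2 2 source 7.7778
3 3 load 8.8889
4 4 source 9.2593
5 5 load 9.6296
6 6 source 9.7531
7 7 load 9.8765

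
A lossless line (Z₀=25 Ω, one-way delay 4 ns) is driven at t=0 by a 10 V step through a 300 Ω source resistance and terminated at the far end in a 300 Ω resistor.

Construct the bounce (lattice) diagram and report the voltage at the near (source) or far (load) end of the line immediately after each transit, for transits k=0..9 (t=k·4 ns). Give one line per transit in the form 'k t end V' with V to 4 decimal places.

0 0 source 0.7692
1 4 load 1.4201
2 8 source 1.9709
3 12 load 2.4369
4 16 source 2.8312
5 20 load 3.1649
6 24 source 3.4472
7 28 load 3.6861
8 32 source 3.8882
9 36 load 4.0593

Γ_L=0.846154, Γ_S=0.846154; launch V₁=10·25/325=0.769231
k=0 src: V=0.7692
k=1 load: inc=0.769231, refl=0.769231·0.846154=0.6509; V=0.000000+0.769231+0.650888=1.4201
k=2 src: inc=0.650888, refl=0.650888·0.846154=0.5508; V=0.769231+0.650888+0.550751=1.9709
k=3 load: inc=0.550751, refl=0.550751·0.846154=0.4660; V=1.420118+0.550751+0.466020=2.4369
k=4 src: inc=0.466020, refl=0.466020·0.846154=0.3943; V=1.970869+0.466020+0.394325=2.8312
k=5 load: inc=0.394325, refl=0.394325·0.846154=0.3337; V=2.436889+0.394325+0.333659=3.1649
k=6 src: inc=0.333659, refl=0.333659·0.846154=0.2823; V=2.831214+0.333659+0.282327=3.4472
k=7 load: inc=0.282327, refl=0.282327·0.846154=0.2389; V=3.164874+0.282327+0.238892=3.6861
k=8 src: inc=0.238892, refl=0.238892·0.846154=0.2021; V=3.447201+0.238892+0.202140=3.8882
k=9 load: inc=0.202140, refl=0.202140·0.846154=0.1710; V=3.686093+0.202140+0.171041=4.0593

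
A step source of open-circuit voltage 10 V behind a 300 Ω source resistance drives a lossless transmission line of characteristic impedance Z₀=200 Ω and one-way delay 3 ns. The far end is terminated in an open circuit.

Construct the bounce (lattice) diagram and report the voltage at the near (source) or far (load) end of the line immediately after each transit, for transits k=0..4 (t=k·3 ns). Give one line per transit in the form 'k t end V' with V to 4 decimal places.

0 0 source 4.0000
1 3 load 8.0000
2 6 source 8.8000
3 9 load 9.6000
4 12 source 9.7600

Γ_L=1.000000, Γ_S=0.200000; launch V₁=10·200/500=4.000000
k=0 src: V=4.0000
k=1 load: inc=4.000000, refl=4.000000·1.000000=4.0000; V=0.000000+4.000000+4.000000=8.0000
k=2 src: inc=4.000000, refl=4.000000·0.200000=0.8000; V=4.000000+4.000000+0.800000=8.8000
k=3 load: inc=0.800000, refl=0.800000·1.000000=0.8000; V=8.000000+0.800000+0.800000=9.6000
k=4 src: inc=0.800000, refl=0.800000·0.200000=0.1600; V=8.800000+0.800000+0.160000=9.7600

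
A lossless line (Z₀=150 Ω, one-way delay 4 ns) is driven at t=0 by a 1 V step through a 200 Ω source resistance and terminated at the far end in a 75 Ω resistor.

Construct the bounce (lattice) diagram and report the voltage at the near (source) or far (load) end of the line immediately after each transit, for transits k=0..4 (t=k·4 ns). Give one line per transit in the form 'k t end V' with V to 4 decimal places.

0 0 source 0.4286
1 4 load 0.2857
2 8 source 0.2653
3 12 load 0.2721
4 16 source 0.2731

Γ_L=-0.333333, Γ_S=0.142857; launch V₁=1·150/350=0.428571
k=0 src: V=0.4286
k=1 load: inc=0.428571, refl=0.428571·-0.333333=-0.1429; V=0.000000+0.428571+-0.142857=0.2857
k=2 src: inc=-0.142857, refl=-0.142857·0.142857=-0.0204; V=0.428571+-0.142857+-0.020408=0.2653
k=3 load: inc=-0.020408, refl=-0.020408·-0.333333=0.0068; V=0.285714+-0.020408+0.006803=0.2721
k=4 src: inc=0.006803, refl=0.006803·0.142857=0.0010; V=0.265306+0.006803+0.000972=0.2731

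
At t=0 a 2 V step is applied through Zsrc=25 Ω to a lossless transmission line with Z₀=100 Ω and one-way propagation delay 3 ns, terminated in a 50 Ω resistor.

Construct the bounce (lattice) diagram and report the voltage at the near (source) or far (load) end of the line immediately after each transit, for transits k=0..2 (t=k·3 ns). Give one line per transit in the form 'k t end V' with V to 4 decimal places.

Γ_L=-0.333333, Γ_S=-0.600000; launch V₁=2·100/125=1.600000
k=0 src: V=1.6000
k=1 load: inc=1.600000, refl=1.600000·-0.333333=-0.5333; V=0.000000+1.600000+-0.533333=1.0667
k=2 src: inc=-0.533333, refl=-0.533333·-0.600000=0.3200; V=1.600000+-0.533333+0.320000=1.3867

0 0 source 1.6000
1 3 load 1.0667
2 6 source 1.3867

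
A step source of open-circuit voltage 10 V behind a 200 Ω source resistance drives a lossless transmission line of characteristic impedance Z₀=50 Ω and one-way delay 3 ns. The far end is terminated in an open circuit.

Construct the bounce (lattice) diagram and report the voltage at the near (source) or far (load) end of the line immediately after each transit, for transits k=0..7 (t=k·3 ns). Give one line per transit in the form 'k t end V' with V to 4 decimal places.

Γ_L=1.000000, Γ_S=0.600000; launch V₁=10·50/250=2.000000
k=0 src: V=2.0000
k=1 load: inc=2.000000, refl=2.000000·1.000000=2.0000; V=0.000000+2.000000+2.000000=4.0000
k=2 src: inc=2.000000, refl=2.000000·0.600000=1.2000; V=2.000000+2.000000+1.200000=5.2000
k=3 load: inc=1.200000, refl=1.200000·1.000000=1.2000; V=4.000000+1.200000+1.200000=6.4000
k=4 src: inc=1.200000, refl=1.200000·0.600000=0.7200; V=5.200000+1.200000+0.720000=7.1200
k=5 load: inc=0.720000, refl=0.720000·1.000000=0.7200; V=6.400000+0.720000+0.720000=7.8400
k=6 src: inc=0.720000, refl=0.720000·0.600000=0.4320; V=7.120000+0.720000+0.432000=8.2720
k=7 load: inc=0.432000, refl=0.432000·1.000000=0.4320; V=7.840000+0.432000+0.432000=8.7040

0 0 source 2.0000
1 3 load 4.0000
2 6 source 5.2000
3 9 load 6.4000
4 12 source 7.1200
5 15 load 7.8400
6 18 source 8.2720
7 21 load 8.7040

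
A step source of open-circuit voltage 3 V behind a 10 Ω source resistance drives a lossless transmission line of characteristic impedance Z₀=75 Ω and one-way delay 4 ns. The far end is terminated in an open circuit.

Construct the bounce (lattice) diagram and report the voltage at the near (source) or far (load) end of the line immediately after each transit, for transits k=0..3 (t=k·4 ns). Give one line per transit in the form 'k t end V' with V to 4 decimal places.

Γ_L=1.000000, Γ_S=-0.764706; launch V₁=3·75/85=2.647059
k=0 src: V=2.6471
k=1 load: inc=2.647059, refl=2.647059·1.000000=2.6471; V=0.000000+2.647059+2.647059=5.2941
k=2 src: inc=2.647059, refl=2.647059·-0.764706=-2.0242; V=2.647059+2.647059+-2.024221=3.2699
k=3 load: inc=-2.024221, refl=-2.024221·1.000000=-2.0242; V=5.294118+-2.024221+-2.024221=1.2457

0 0 source 2.6471
1 4 load 5.2941
2 8 source 3.2699
3 12 load 1.2457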